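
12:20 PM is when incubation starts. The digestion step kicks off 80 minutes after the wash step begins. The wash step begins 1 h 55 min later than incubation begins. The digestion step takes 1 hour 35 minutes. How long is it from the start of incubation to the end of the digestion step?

290 minutes

The wash step starts at 12:20 PM + 115 min = 2:15 PM.
The digestion step starts at 2:15 PM + 80 min = 3:35 PM.
The digestion step ends at 3:35 PM + 95 min = 5:10 PM.
From 12:20 PM to 5:10 PM is 290 minutes.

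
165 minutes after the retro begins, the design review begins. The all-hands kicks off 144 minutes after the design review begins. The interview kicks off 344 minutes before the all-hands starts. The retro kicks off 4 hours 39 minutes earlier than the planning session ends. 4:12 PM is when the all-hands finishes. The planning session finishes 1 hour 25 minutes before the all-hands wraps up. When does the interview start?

9:33 AM

The planning session ends at 4:12 PM − 85 min = 2:47 PM.
The retro starts at 2:47 PM − 279 min = 10:08 AM.
The design review starts at 10:08 AM + 165 min = 12:53 PM.
The all-hands starts at 12:53 PM + 144 min = 3:17 PM.
The interview starts at 3:17 PM − 344 min = 9:33 AM.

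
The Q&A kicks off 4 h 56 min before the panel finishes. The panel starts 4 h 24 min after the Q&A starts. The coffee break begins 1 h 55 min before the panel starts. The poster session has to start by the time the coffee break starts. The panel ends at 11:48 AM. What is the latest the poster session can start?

9:21 AM

The Q&A starts at 11:48 AM − 296 min = 6:52 AM.
The panel starts at 6:52 AM + 264 min = 11:16 AM.
The coffee break starts at 11:16 AM − 115 min = 9:21 AM.
The poster session is bounded by the coffee break, so the latest it can start is 9:21 AM.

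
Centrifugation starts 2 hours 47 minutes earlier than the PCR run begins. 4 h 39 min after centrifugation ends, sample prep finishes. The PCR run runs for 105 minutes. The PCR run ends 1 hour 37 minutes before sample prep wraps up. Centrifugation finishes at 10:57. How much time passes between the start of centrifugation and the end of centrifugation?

Sample prep ends at 10:57 + 279 min = 15:36.
The PCR run ends at 15:36 − 97 min = 13:59.
The PCR run starts at 13:59 − 105 min = 12:14.
Centrifugation starts at 12:14 − 167 min = 09:27.
From 09:27 to 10:57 is an hour and a half.

an hour and a half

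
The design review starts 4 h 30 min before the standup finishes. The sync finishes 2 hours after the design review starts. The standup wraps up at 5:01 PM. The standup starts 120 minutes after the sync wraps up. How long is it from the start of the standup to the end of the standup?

The design review starts at 5:01 PM − 270 min = 12:31 PM.
The sync ends at 12:31 PM + 120 min = 2:31 PM.
The standup starts at 2:31 PM + 120 min = 4:31 PM.
From 4:31 PM to 5:01 PM is 30 minutes.

30 minutes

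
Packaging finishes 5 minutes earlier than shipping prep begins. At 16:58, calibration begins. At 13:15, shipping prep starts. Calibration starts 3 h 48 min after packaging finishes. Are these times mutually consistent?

Packaging ends at 13:15 − 5 min = 13:10.
Calibration starts at 13:10 + 228 min = 16:58.
That matches the stated 16:58, so the schedule is consistent.

Yes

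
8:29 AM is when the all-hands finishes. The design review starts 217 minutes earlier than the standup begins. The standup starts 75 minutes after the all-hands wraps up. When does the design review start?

6:07 AM

The standup starts at 8:29 AM + 75 min = 9:44 AM.
The design review starts at 9:44 AM − 217 min = 6:07 AM.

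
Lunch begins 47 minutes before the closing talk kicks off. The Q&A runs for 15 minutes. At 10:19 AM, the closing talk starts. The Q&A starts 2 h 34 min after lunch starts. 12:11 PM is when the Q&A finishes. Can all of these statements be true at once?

No

Lunch starts at 10:19 AM − 47 min = 9:32 AM.
The Q&A starts at 9:32 AM + 154 min = 12:06 PM.
The Q&A ends at 12:06 PM + 15 min = 12:21 PM.
But the Q&A is also said to end at 12:11 PM — a 10-minute conflict.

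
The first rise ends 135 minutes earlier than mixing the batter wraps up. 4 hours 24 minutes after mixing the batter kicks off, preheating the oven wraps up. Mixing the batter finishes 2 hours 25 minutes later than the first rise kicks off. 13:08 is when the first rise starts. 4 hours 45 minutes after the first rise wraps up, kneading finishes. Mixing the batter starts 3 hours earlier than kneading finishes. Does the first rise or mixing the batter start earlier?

Mixing the batter ends at 13:08 + 145 min = 15:33.
The first rise ends at 15:33 − 135 min = 13:18.
Kneading ends at 13:18 + 285 min = 18:03.
Mixing the batter starts at 18:03 − 180 min = 15:03.
The first rise starts at 13:08 and mixing the batter starts at 15:03, so the first rise is first.

the first rise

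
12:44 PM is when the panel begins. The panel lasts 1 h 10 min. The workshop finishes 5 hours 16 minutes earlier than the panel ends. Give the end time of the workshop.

The panel ends at 12:44 PM + 70 min = 1:54 PM.
The workshop ends at 1:54 PM − 316 min = 8:38 AM.

8:38 AM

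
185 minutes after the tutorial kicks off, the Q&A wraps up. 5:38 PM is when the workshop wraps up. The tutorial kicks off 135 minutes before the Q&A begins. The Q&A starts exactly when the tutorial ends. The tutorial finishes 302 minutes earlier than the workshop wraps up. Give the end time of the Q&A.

The tutorial ends at 5:38 PM − 302 min = 12:36 PM.
So the Q&A starts at 12:36 PM.
The tutorial starts at 12:36 PM − 135 min = 10:21 AM.
The Q&A ends at 10:21 AM + 185 min = 1:26 PM.

1:26 PM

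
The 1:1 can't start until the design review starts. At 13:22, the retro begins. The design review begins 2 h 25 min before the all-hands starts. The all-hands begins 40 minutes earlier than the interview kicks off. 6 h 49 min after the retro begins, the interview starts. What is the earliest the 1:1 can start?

The interview starts at 13:22 + 409 min = 20:11.
The all-hands starts at 20:11 − 40 min = 19:31.
The design review starts at 19:31 − 145 min = 17:06.
The 1:1 is bounded by the design review, so the earliest it can start is 17:06.

17:06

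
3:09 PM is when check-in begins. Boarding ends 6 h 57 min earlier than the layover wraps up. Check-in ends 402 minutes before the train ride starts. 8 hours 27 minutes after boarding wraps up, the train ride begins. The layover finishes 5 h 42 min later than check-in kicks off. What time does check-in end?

The layover ends at 3:09 PM + 342 min = 8:51 PM.
Boarding ends at 8:51 PM − 417 min = 1:54 PM.
The train ride starts at 1:54 PM + 507 min = 10:21 PM.
Check-in ends at 10:21 PM − 402 min = 3:39 PM.

3:39 PM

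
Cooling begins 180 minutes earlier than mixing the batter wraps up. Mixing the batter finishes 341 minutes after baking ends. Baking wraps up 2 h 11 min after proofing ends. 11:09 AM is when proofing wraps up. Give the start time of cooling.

4:01 PM

Baking ends at 11:09 AM + 131 min = 1:20 PM.
Mixing the batter ends at 1:20 PM + 341 min = 7:01 PM.
Cooling starts at 7:01 PM − 180 min = 4:01 PM.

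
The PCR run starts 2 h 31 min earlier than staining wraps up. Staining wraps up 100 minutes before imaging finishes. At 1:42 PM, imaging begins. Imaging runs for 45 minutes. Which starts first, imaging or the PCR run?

the PCR run

Imaging ends at 1:42 PM + 45 min = 2:27 PM.
Staining ends at 2:27 PM − 100 min = 12:47 PM.
The PCR run starts at 12:47 PM − 151 min = 10:16 AM.
Imaging starts at 1:42 PM and the PCR run starts at 10:16 AM, so the PCR run is first.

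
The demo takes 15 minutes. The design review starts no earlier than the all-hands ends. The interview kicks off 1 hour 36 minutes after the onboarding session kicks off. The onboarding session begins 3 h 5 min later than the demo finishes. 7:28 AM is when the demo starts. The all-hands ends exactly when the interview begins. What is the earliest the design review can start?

12:24 PM

The demo ends at 7:28 AM + 15 min = 7:43 AM.
The onboarding session starts at 7:43 AM + 185 min = 10:48 AM.
The interview starts at 10:48 AM + 96 min = 12:24 PM.
So the all-hands ends at 12:24 PM.
The design review is bounded by the all-hands, so the earliest it can start is 12:24 PM.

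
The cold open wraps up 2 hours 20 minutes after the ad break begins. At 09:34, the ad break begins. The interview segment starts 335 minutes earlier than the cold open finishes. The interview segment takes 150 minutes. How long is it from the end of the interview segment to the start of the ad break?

The cold open ends at 09:34 + 140 min = 11:54.
The interview segment starts at 11:54 − 335 min = 06:19.
The interview segment ends at 06:19 + 150 min = 08:49.
From 08:49 to 09:34 is 45 minutes.

45 minutes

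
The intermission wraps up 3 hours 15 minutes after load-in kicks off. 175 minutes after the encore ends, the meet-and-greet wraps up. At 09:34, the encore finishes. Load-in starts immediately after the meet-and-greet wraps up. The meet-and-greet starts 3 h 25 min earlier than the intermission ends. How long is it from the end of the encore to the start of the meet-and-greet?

2 hours 45 minutes

The meet-and-greet ends at 09:34 + 175 min = 12:29.
So load-in starts at 12:29.
The intermission ends at 12:29 + 195 min = 15:44.
The meet-and-greet starts at 15:44 − 205 min = 12:19.
From 09:34 to 12:19 is 2 hours 45 minutes.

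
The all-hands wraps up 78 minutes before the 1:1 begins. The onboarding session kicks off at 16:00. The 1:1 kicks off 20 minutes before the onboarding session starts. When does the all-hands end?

The 1:1 starts at 16:00 − 20 min = 15:40.
The all-hands ends at 15:40 − 78 min = 14:22.

14:22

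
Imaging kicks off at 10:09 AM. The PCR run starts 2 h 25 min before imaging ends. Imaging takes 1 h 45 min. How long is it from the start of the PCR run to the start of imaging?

Imaging ends at 10:09 AM + 105 min = 11:54 AM.
The PCR run starts at 11:54 AM − 145 min = 9:29 AM.
From 9:29 AM to 10:09 AM is 40 minutes.

40 minutes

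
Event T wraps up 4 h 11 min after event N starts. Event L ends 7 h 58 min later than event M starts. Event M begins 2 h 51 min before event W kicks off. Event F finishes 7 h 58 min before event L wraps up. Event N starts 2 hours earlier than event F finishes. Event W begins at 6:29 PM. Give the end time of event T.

5:49 PM

Event M starts at 6:29 PM − 171 min = 3:38 PM.
Event L ends at 3:38 PM + 478 min = 11:36 PM.
Event F ends at 11:36 PM − 478 min = 3:38 PM.
Event N starts at 3:38 PM − 120 min = 1:38 PM.
Event T ends at 1:38 PM + 251 min = 5:49 PM.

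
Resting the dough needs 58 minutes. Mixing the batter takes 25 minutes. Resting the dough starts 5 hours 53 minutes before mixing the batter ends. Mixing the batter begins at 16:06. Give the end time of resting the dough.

11:36

Mixing the batter ends at 16:06 + 25 min = 16:31.
Resting the dough starts at 16:31 − 353 min = 10:38.
Resting the dough ends at 10:38 + 58 min = 11:36.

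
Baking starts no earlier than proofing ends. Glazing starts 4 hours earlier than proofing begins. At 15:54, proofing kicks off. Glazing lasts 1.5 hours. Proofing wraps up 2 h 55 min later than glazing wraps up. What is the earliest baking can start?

16:19

Glazing starts at 15:54 − 240 min = 11:54.
Glazing ends at 11:54 + 90 min = 13:24.
Proofing ends at 13:24 + 175 min = 16:19.
Baking is bounded by proofing, so the earliest it can start is 16:19.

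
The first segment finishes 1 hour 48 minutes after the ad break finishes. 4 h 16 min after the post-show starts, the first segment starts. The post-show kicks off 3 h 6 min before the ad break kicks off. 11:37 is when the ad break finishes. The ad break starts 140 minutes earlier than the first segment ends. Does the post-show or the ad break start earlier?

The first segment ends at 11:37 + 108 min = 13:25.
The ad break starts at 13:25 − 140 min = 11:05.
The post-show starts at 11:05 − 186 min = 07:59.
The post-show starts at 07:59 and the ad break starts at 11:05, so the post-show is first.

the post-show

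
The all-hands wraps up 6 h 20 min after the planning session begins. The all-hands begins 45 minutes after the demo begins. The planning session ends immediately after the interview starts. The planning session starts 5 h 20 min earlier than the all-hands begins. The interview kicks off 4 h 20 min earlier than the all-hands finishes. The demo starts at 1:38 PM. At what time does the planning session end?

11:03 AM

The all-hands starts at 1:38 PM + 45 min = 2:23 PM.
The planning session starts at 2:23 PM − 320 min = 9:03 AM.
The all-hands ends at 9:03 AM + 380 min = 3:23 PM.
The interview starts at 3:23 PM − 260 min = 11:03 AM.
So the planning session ends at 11:03 AM.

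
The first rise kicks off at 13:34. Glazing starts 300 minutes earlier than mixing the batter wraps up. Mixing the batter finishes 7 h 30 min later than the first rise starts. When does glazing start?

16:04

Mixing the batter ends at 13:34 + 450 min = 21:04.
Glazing starts at 21:04 − 300 min = 16:04.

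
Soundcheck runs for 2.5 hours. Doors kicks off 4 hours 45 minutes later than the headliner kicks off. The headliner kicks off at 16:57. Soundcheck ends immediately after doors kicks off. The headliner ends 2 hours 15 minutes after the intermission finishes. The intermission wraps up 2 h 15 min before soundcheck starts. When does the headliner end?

19:12

Doors starts at 16:57 + 285 min = 21:42.
So soundcheck ends at 21:42.
Soundcheck starts at 21:42 − 150 min = 19:12.
The intermission ends at 19:12 − 135 min = 16:57.
The headliner ends at 16:57 + 135 min = 19:12.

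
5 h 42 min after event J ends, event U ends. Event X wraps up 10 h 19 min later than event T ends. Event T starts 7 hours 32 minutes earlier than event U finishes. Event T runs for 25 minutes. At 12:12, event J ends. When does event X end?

Event U ends at 12:12 + 342 min = 17:54.
Event T starts at 17:54 − 452 min = 10:22.
Event T ends at 10:22 + 25 min = 10:47.
Event X ends at 10:47 + 619 min = 21:06.

21:06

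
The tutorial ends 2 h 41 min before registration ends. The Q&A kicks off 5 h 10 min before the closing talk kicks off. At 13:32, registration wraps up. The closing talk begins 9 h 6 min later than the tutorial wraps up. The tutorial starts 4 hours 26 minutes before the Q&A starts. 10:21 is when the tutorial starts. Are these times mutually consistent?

Yes

The tutorial ends at 13:32 − 161 min = 10:51.
The closing talk starts at 10:51 + 546 min = 19:57.
The Q&A starts at 19:57 − 310 min = 14:47.
The tutorial starts at 14:47 − 266 min = 10:21.
That matches the stated 10:21, so the schedule is consistent.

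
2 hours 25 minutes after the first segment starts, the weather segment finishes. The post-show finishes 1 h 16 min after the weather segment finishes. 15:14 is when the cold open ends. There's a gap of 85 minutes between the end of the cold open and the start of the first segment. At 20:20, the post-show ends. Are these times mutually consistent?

The first segment starts at 15:14 + 85 min = 16:39.
The weather segment ends at 16:39 + 145 min = 19:04.
The post-show ends at 19:04 + 76 min = 20:20.
That matches the stated 20:20, so the schedule is consistent.

Yes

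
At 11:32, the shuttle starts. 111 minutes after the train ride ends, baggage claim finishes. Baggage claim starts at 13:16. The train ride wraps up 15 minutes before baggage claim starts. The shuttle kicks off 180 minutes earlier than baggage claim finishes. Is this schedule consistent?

No

The train ride ends at 13:16 − 15 min = 13:01.
Baggage claim ends at 13:01 + 111 min = 14:52.
The shuttle starts at 14:52 − 180 min = 11:52.
But the shuttle is also said to start at 11:32 — a 20-minute conflict.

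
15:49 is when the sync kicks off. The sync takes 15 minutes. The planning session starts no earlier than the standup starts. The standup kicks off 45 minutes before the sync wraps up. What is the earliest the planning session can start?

15:19

The sync ends at 15:49 + 15 min = 16:04.
The standup starts at 16:04 − 45 min = 15:19.
The planning session is bounded by the standup, so the earliest it can start is 15:19.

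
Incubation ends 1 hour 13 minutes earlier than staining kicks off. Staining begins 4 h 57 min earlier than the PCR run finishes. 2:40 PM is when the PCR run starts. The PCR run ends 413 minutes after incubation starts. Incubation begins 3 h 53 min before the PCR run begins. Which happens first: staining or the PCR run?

Incubation starts at 2:40 PM − 233 min = 10:47 AM.
The PCR run ends at 10:47 AM + 413 min = 5:40 PM.
Staining starts at 5:40 PM − 297 min = 12:43 PM.
Staining starts at 12:43 PM and the PCR run starts at 2:40 PM, so staining is first.

staining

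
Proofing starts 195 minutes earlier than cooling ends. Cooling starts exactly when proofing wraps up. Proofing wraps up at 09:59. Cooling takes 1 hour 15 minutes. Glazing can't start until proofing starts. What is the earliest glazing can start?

Cooling starts at 09:59.
Cooling ends at 09:59 + 75 min = 11:14.
Proofing starts at 11:14 − 195 min = 07:59.
Glazing is bounded by proofing, so the earliest it can start is 07:59.

07:59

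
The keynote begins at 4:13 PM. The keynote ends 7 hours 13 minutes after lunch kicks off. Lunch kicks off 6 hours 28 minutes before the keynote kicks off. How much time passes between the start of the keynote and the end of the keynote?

45 minutes

Lunch starts at 4:13 PM − 388 min = 9:45 AM.
The keynote ends at 9:45 AM + 433 min = 4:58 PM.
From 4:13 PM to 4:58 PM is 45 minutes.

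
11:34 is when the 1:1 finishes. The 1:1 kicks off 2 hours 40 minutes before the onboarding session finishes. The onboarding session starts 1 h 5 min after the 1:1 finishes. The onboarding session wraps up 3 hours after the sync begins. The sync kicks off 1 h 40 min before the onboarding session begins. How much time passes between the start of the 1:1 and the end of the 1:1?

15 minutes

The onboarding session starts at 11:34 + 65 min = 12:39.
The sync starts at 12:39 − 100 min = 10:59.
The onboarding session ends at 10:59 + 180 min = 13:59.
The 1:1 starts at 13:59 − 160 min = 11:19.
From 11:19 to 11:34 is 15 minutes.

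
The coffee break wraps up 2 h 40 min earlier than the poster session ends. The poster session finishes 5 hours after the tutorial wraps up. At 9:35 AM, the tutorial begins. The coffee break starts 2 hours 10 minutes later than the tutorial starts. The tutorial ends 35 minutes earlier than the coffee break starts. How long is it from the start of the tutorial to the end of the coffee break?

3 h 55 min

The coffee break starts at 9:35 AM + 130 min = 11:45 AM.
The tutorial ends at 11:45 AM − 35 min = 11:10 AM.
The poster session ends at 11:10 AM + 300 min = 4:10 PM.
The coffee break ends at 4:10 PM − 160 min = 1:30 PM.
From 9:35 AM to 1:30 PM is 3 h 55 min.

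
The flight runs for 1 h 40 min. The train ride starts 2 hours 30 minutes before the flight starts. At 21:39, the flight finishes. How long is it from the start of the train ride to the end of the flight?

250 minutes

The flight starts at 21:39 − 100 min = 19:59.
The train ride starts at 19:59 − 150 min = 17:29.
From 17:29 to 21:39 is 250 minutes.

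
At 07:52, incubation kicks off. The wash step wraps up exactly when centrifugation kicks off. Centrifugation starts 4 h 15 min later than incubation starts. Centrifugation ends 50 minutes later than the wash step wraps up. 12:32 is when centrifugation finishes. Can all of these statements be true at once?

No

Centrifugation starts at 07:52 + 255 min = 12:07.
So the wash step ends at 12:07.
Centrifugation ends at 12:07 + 50 min = 12:57.
But centrifugation is also said to end at 12:32 — a 25-minute conflict.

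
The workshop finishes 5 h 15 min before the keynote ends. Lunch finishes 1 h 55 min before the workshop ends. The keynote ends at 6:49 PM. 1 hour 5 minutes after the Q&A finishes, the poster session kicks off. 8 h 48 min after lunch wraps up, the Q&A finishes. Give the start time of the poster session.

9:32 PM

The workshop ends at 6:49 PM − 315 min = 1:34 PM.
Lunch ends at 1:34 PM − 115 min = 11:39 AM.
The Q&A ends at 11:39 AM + 528 min = 8:27 PM.
The poster session starts at 8:27 PM + 65 min = 9:32 PM.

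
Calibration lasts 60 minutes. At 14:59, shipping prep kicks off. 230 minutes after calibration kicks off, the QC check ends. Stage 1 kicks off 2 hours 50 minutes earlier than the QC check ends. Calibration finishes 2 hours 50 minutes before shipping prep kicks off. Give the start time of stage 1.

12:09

Calibration ends at 14:59 − 170 min = 12:09.
Calibration starts at 12:09 − 60 min = 11:09.
The QC check ends at 11:09 + 230 min = 14:59.
Stage 1 starts at 14:59 − 170 min = 12:09.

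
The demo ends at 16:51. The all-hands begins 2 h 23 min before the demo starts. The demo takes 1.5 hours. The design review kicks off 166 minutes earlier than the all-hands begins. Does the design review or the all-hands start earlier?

the design review

The demo starts at 16:51 − 90 min = 15:21.
The all-hands starts at 15:21 − 143 min = 12:58.
The design review starts at 12:58 − 166 min = 10:12.
The design review starts at 10:12 and the all-hands starts at 12:58, so the design review is first.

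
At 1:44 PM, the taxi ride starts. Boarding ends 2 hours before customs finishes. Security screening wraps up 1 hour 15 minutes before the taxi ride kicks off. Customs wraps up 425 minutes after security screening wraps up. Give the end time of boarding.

5:34 PM

Security screening ends at 1:44 PM − 75 min = 12:29 PM.
Customs ends at 12:29 PM + 425 min = 7:34 PM.
Boarding ends at 7:34 PM − 120 min = 5:34 PM.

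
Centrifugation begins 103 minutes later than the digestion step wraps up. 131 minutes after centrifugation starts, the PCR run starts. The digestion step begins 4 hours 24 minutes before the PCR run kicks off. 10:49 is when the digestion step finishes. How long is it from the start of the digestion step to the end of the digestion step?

0.5 hours

Centrifugation starts at 10:49 + 103 min = 12:32.
The PCR run starts at 12:32 + 131 min = 14:43.
The digestion step starts at 14:43 − 264 min = 10:19.
From 10:19 to 10:49 is 0.5 hours.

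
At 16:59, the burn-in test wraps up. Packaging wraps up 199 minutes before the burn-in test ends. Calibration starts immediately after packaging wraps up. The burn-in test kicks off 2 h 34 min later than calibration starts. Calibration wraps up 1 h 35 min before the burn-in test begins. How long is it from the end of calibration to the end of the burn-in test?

Packaging ends at 16:59 − 199 min = 13:40.
So calibration starts at 13:40.
The burn-in test starts at 13:40 + 154 min = 16:14.
Calibration ends at 16:14 − 95 min = 14:39.
From 14:39 to 16:59 is 140 minutes.

140 minutes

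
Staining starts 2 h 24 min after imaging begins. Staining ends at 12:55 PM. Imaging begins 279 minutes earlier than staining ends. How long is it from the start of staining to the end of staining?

2 h 15 min

Imaging starts at 12:55 PM − 279 min = 8:16 AM.
Staining starts at 8:16 AM + 144 min = 10:40 AM.
From 10:40 AM to 12:55 PM is 2 h 15 min.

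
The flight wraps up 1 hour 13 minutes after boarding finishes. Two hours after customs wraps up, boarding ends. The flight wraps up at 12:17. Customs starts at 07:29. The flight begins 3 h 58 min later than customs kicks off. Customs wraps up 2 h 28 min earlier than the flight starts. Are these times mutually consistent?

The flight starts at 07:29 + 238 min = 11:27.
Customs ends at 11:27 − 148 min = 08:59.
Boarding ends at 08:59 + 120 min = 10:59.
The flight ends at 10:59 + 73 min = 12:12.
But the flight is also said to end at 12:17 — a 5-minute conflict.

No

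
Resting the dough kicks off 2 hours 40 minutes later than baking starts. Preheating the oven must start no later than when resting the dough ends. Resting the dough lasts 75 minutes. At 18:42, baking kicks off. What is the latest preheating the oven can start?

Resting the dough starts at 18:42 + 160 min = 21:22.
Resting the dough ends at 21:22 + 75 min = 22:37.
Preheating the oven is bounded by resting the dough, so the latest it can start is 22:37.

22:37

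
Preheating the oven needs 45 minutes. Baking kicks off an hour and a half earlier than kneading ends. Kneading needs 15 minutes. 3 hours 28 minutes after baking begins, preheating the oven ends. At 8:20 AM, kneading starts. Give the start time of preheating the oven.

Kneading ends at 8:20 AM + 15 min = 8:35 AM.
Baking starts at 8:35 AM − 90 min = 7:05 AM.
Preheating the oven ends at 7:05 AM + 208 min = 10:33 AM.
Preheating the oven starts at 10:33 AM − 45 min = 9:48 AM.

9:48 AM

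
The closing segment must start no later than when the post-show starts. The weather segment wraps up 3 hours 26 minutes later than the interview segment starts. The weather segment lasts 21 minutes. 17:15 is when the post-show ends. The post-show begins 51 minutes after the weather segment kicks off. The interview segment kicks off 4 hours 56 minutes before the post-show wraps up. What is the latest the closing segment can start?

16:15

The interview segment starts at 17:15 − 296 min = 12:19.
The weather segment ends at 12:19 + 206 min = 15:45.
The weather segment starts at 15:45 − 21 min = 15:24.
The post-show starts at 15:24 + 51 min = 16:15.
The closing segment is bounded by the post-show, so the latest it can start is 16:15.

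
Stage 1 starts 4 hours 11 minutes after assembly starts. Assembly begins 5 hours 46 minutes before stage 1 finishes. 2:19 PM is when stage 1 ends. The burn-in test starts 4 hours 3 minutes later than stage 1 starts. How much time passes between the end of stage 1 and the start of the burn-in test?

2 hours 28 minutes

Assembly starts at 2:19 PM − 346 min = 8:33 AM.
Stage 1 starts at 8:33 AM + 251 min = 12:44 PM.
The burn-in test starts at 12:44 PM + 243 min = 4:47 PM.
From 2:19 PM to 4:47 PM is 2 hours 28 minutes.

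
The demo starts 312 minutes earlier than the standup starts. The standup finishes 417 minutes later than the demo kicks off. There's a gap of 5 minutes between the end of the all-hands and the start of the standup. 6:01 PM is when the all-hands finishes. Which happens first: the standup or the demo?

The standup starts at 6:01 PM + 5 min = 6:06 PM.
The demo starts at 6:06 PM − 312 min = 12:54 PM.
The standup starts at 6:06 PM and the demo starts at 12:54 PM, so the demo is first.

the demo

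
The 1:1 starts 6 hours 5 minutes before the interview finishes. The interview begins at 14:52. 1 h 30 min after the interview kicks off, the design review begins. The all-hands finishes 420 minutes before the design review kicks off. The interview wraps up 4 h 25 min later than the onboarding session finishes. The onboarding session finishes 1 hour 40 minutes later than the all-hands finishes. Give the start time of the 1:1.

The design review starts at 14:52 + 90 min = 16:22.
The all-hands ends at 16:22 − 420 min = 09:22.
The onboarding session ends at 09:22 + 100 min = 11:02.
The interview ends at 11:02 + 265 min = 15:27.
The 1:1 starts at 15:27 − 365 min = 09:22.

09:22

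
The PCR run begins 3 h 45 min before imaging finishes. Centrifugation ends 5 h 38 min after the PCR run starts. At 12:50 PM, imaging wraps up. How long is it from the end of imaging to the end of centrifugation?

The PCR run starts at 12:50 PM − 225 min = 9:05 AM.
Centrifugation ends at 9:05 AM + 338 min = 2:43 PM.
From 12:50 PM to 2:43 PM is 1 h 53 min.

1 h 53 min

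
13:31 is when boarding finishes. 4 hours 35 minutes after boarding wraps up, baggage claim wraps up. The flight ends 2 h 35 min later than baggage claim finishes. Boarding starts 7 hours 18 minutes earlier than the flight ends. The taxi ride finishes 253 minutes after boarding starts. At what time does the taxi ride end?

Baggage claim ends at 13:31 + 275 min = 18:06.
The flight ends at 18:06 + 155 min = 20:41.
Boarding starts at 20:41 − 438 min = 13:23.
The taxi ride ends at 13:23 + 253 min = 17:36.

17:36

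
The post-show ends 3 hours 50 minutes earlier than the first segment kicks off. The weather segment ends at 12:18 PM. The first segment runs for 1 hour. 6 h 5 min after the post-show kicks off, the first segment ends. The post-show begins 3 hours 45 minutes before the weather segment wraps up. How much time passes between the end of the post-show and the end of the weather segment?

The post-show starts at 12:18 PM − 225 min = 8:33 AM.
The first segment ends at 8:33 AM + 365 min = 2:38 PM.
The first segment starts at 2:38 PM − 60 min = 1:38 PM.
The post-show ends at 1:38 PM − 230 min = 9:48 AM.
From 9:48 AM to 12:18 PM is 2 hours 30 minutes.

2 hours 30 minutes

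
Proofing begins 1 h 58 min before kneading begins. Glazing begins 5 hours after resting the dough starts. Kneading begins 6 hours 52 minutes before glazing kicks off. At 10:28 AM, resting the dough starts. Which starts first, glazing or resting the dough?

Glazing starts at 10:28 AM + 300 min = 3:28 PM.
Glazing starts at 3:28 PM and resting the dough starts at 10:28 AM, so resting the dough is first.

resting the dough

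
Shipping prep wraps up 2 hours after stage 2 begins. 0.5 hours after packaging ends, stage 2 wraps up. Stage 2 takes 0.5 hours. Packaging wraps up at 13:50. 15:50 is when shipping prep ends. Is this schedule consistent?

Yes

Stage 2 ends at 13:50 + 30 min = 14:20.
Stage 2 starts at 14:20 − 30 min = 13:50.
Shipping prep ends at 13:50 + 120 min = 15:50.
That matches the stated 15:50, so the schedule is consistent.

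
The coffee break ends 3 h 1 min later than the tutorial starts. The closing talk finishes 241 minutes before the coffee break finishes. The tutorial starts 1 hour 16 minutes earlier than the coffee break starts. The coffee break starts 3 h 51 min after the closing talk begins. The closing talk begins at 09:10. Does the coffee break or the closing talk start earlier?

the closing talk

The coffee break starts at 09:10 + 231 min = 13:01.
The coffee break starts at 13:01 and the closing talk starts at 09:10, so the closing talk is first.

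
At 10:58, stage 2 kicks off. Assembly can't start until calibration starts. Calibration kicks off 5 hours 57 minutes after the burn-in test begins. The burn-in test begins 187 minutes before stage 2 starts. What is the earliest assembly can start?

The burn-in test starts at 10:58 − 187 min = 07:51.
Calibration starts at 07:51 + 357 min = 13:48.
Assembly is bounded by calibration, so the earliest it can start is 13:48.

13:48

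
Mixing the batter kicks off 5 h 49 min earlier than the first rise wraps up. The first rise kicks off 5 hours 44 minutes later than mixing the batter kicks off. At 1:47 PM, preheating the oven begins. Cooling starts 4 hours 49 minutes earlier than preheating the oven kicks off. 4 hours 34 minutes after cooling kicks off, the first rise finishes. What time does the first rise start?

1:27 PM

Cooling starts at 1:47 PM − 289 min = 8:58 AM.
The first rise ends at 8:58 AM + 274 min = 1:32 PM.
Mixing the batter starts at 1:32 PM − 349 min = 7:43 AM.
The first rise starts at 7:43 AM + 344 min = 1:27 PM.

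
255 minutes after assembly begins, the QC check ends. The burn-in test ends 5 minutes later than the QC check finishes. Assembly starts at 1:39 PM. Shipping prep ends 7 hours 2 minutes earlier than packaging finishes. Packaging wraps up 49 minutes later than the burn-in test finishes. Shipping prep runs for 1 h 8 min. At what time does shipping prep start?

10:38 AM

The QC check ends at 1:39 PM + 255 min = 5:54 PM.
The burn-in test ends at 5:54 PM + 5 min = 5:59 PM.
Packaging ends at 5:59 PM + 49 min = 6:48 PM.
Shipping prep ends at 6:48 PM − 422 min = 11:46 AM.
Shipping prep starts at 11:46 AM − 68 min = 10:38 AM.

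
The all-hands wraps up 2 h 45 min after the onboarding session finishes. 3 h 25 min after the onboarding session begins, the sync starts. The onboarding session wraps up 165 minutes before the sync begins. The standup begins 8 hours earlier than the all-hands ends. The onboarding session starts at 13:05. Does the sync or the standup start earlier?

The sync starts at 13:05 + 205 min = 16:30.
The onboarding session ends at 16:30 − 165 min = 13:45.
The all-hands ends at 13:45 + 165 min = 16:30.
The standup starts at 16:30 − 480 min = 08:30.
The sync starts at 16:30 and the standup starts at 08:30, so the standup is first.

the standup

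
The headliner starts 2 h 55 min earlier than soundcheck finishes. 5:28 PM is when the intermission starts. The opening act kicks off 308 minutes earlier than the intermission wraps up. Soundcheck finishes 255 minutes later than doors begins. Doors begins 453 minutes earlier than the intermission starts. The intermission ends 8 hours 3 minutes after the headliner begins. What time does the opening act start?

2:10 PM

Doors starts at 5:28 PM − 453 min = 9:55 AM.
Soundcheck ends at 9:55 AM + 255 min = 2:10 PM.
The headliner starts at 2:10 PM − 175 min = 11:15 AM.
The intermission ends at 11:15 AM + 483 min = 7:18 PM.
The opening act starts at 7:18 PM − 308 min = 2:10 PM.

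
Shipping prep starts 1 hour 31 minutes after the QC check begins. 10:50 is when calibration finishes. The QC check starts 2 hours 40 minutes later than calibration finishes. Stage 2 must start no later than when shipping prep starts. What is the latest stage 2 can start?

The QC check starts at 10:50 + 160 min = 13:30.
Shipping prep starts at 13:30 + 91 min = 15:01.
Stage 2 is bounded by shipping prep, so the latest it can start is 15:01.

15:01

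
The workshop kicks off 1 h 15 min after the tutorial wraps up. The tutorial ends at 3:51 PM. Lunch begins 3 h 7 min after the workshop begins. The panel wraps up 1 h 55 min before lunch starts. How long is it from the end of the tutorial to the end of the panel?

2 h 27 min

The workshop starts at 3:51 PM + 75 min = 5:06 PM.
Lunch starts at 5:06 PM + 187 min = 8:13 PM.
The panel ends at 8:13 PM − 115 min = 6:18 PM.
From 3:51 PM to 6:18 PM is 2 h 27 min.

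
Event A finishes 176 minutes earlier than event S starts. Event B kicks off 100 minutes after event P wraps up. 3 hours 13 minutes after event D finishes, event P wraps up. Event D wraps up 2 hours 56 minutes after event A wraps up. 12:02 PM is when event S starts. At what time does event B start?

Event A ends at 12:02 PM − 176 min = 9:06 AM.
Event D ends at 9:06 AM + 176 min = 12:02 PM.
Event P ends at 12:02 PM + 193 min = 3:15 PM.
Event B starts at 3:15 PM + 100 min = 4:55 PM.

4:55 PM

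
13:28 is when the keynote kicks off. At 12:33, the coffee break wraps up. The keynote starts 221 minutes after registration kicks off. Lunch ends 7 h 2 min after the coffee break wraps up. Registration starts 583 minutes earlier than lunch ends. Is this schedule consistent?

Lunch ends at 12:33 + 422 min = 19:35.
Registration starts at 19:35 − 583 min = 09:52.
The keynote starts at 09:52 + 221 min = 13:33.
But the keynote is also said to start at 13:28 — a 5-minute conflict.

No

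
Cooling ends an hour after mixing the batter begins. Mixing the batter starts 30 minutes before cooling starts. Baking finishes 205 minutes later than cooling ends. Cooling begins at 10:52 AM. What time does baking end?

2:47 PM

Mixing the batter starts at 10:52 AM − 30 min = 10:22 AM.
Cooling ends at 10:22 AM + 60 min = 11:22 AM.
Baking ends at 11:22 AM + 205 min = 2:47 PM.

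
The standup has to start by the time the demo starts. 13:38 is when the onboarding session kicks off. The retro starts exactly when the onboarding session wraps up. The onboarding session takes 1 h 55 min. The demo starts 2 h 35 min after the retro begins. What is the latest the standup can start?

The onboarding session ends at 13:38 + 115 min = 15:33.
So the retro starts at 15:33.
The demo starts at 15:33 + 155 min = 18:08.
The standup is bounded by the demo, so the latest it can start is 18:08.

18:08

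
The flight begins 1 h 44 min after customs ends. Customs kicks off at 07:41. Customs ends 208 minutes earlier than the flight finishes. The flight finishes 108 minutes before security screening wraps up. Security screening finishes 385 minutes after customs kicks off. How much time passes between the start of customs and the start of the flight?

2 h 53 min

Security screening ends at 07:41 + 385 min = 14:06.
The flight ends at 14:06 − 108 min = 12:18.
Customs ends at 12:18 − 208 min = 08:50.
The flight starts at 08:50 + 104 min = 10:34.
From 07:41 to 10:34 is 2 h 53 min.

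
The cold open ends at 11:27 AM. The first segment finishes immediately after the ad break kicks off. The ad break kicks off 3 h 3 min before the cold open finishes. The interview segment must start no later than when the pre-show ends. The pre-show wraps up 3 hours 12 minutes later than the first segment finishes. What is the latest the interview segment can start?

The ad break starts at 11:27 AM − 183 min = 8:24 AM.
So the first segment ends at 8:24 AM.
The pre-show ends at 8:24 AM + 192 min = 11:36 AM.
The interview segment is bounded by the pre-show, so the latest it can start is 11:36 AM.

11:36 AM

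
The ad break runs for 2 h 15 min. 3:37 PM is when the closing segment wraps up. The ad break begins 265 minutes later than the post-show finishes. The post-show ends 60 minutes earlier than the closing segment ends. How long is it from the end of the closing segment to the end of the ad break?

The post-show ends at 3:37 PM − 60 min = 2:37 PM.
The ad break starts at 2:37 PM + 265 min = 7:02 PM.
The ad break ends at 7:02 PM + 135 min = 9:17 PM.
From 3:37 PM to 9:17 PM is 340 minutes.

340 minutes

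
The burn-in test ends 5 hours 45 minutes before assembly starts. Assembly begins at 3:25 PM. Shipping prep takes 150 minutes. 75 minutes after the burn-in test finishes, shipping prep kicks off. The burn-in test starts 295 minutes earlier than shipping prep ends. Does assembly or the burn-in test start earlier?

the burn-in test

The burn-in test ends at 3:25 PM − 345 min = 9:40 AM.
Shipping prep starts at 9:40 AM + 75 min = 10:55 AM.
Shipping prep ends at 10:55 AM + 150 min = 1:25 PM.
The burn-in test starts at 1:25 PM − 295 min = 8:30 AM.
Assembly starts at 3:25 PM and the burn-in test starts at 8:30 AM, so the burn-in test is first.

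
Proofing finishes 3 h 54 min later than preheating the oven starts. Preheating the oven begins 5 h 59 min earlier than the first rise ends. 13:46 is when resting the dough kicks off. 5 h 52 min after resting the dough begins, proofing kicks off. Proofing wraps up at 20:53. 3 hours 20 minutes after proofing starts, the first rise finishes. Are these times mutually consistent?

Yes

Proofing starts at 13:46 + 352 min = 19:38.
The first rise ends at 19:38 + 200 min = 22:58.
Preheating the oven starts at 22:58 − 359 min = 16:59.
Proofing ends at 16:59 + 234 min = 20:53.
That matches the stated 20:53, so the schedule is consistent.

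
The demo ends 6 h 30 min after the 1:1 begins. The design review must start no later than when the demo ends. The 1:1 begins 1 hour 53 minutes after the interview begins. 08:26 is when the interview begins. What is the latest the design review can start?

The 1:1 starts at 08:26 + 113 min = 10:19.
The demo ends at 10:19 + 390 min = 16:49.
The design review is bounded by the demo, so the latest it can start is 16:49.

16:49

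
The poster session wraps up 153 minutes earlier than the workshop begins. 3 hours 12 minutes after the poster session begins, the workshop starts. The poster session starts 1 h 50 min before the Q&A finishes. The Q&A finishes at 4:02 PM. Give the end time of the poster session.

2:51 PM

The poster session starts at 4:02 PM − 110 min = 2:12 PM.
The workshop starts at 2:12 PM + 192 min = 5:24 PM.
The poster session ends at 5:24 PM − 153 min = 2:51 PM.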